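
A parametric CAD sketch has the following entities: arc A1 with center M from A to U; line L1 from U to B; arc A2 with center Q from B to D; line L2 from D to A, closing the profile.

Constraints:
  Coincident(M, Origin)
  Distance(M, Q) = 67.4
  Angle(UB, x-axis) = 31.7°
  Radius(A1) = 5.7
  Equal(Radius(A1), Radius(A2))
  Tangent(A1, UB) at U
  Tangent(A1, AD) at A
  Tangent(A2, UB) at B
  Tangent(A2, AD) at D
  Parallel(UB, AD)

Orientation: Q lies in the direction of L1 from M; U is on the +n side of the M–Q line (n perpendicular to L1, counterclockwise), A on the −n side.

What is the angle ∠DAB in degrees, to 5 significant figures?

9.6001°

The slot axis is L1's direction at 31.7°, so u = (cos 31.7°, sin 31.7°) = (0.85081, 0.52547) and n = (−sin 31.7°, cos 31.7°) = (-0.52547, 0.85081). M is at the origin and Q lies 67.4 along u from M, so Q = 67.4·u = (57.345, 35.417). Tangency of A1 to both parallel lines with radius 5.7 puts U and A at M ± 5.7·n: U = (-2.9952, 4.8496), A = (2.9952, -4.8496). Equal radii place B and D the same way about Q: B = Q + 5.7·n = (54.349, 40.266), D = Q − 5.7·n = (60.340, 30.567). Then cos ∠DAB = AD·AB / (|AD||AB|), giving 9.6001°.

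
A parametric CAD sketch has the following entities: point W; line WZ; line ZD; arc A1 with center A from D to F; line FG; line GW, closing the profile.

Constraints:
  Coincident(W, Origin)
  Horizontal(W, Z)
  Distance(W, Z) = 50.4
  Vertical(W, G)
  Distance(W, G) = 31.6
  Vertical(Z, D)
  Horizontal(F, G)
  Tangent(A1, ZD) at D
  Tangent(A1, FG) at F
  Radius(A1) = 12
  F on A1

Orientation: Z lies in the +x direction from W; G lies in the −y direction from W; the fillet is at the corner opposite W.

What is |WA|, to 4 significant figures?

43.11

W is at the origin; WZ is horizontal with |WZ| = 50.4 and Z on the +x side, so Z = (50.40, 0.000). W and G share the same x with |WG| = 31.6 and G on the −y side, so G = (0.000, -31.60). The virtual corner opposite W is at (50.40, -31.60). Since A1 is tangent to ZD there, AD ⟂ ZD and the tangent condition forces AF to be normal to FG, with radius 12.0, so the center A sits 12.0 in from both sides at A = (38.40, -19.60). Then |WA| = |A − W| = 43.11.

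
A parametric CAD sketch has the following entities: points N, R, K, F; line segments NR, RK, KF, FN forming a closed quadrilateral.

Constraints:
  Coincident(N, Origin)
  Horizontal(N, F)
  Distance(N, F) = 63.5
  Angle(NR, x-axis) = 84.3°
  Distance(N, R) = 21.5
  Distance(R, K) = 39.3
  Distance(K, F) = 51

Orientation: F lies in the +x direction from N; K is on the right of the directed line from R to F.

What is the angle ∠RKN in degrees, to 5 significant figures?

24.502°

Checks: |RK| = 39.30 ✓; |KF| = 51.00 ✓.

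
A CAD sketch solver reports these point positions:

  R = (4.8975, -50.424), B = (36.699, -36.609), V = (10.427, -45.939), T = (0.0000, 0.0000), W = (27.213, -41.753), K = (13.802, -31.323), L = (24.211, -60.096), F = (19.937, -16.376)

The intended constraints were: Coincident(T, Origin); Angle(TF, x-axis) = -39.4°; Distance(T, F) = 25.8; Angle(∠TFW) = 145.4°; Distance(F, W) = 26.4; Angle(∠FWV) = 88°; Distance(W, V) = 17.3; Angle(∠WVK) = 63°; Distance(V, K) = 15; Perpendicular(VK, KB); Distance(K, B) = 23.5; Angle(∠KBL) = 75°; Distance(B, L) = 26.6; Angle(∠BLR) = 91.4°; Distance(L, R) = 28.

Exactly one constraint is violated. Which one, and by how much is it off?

Distance(L, R) = 28 — off by 6.40.

T = (0.00, 0.00) ✓; TF at -39.40° ✓; |TF| = 25.80 ✓; ∠TFW = 145.4° ✓; |FW| = 26.40 ✓; ∠FWV = 88.00° ✓; |WV| = 17.30 ✓; ∠WVK = 63.00° ✓; |VK| = 15.00 ✓; ∠(VK, KB) = 90.00° ✓; |KB| = 23.50 ✓; ∠KBL = 75.00° ✓; |BL| = 26.60 ✓; ∠BLR = 91.40° ✓; |LR| = 21.60 ✗.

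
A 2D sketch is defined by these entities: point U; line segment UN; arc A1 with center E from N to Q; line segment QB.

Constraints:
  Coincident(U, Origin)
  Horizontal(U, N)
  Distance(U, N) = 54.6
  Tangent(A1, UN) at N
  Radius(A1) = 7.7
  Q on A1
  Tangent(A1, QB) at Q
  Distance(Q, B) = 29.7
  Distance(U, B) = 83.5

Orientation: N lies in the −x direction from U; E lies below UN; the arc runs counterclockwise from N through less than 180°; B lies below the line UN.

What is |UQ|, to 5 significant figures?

60.603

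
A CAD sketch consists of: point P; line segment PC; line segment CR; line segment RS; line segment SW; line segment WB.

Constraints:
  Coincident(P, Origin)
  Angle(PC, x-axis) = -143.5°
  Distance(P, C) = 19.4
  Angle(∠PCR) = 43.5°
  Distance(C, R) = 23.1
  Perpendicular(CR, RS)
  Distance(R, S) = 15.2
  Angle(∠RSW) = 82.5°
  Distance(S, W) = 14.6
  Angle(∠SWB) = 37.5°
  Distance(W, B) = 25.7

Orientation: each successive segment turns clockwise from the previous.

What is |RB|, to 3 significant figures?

7.79

∠RSW = 82.5° gives SW at -108° from the x-axis; with |SW| = 14.6, W = (-1.00, -5.35). ∠SWB = 37.5° gives WB at 110° from the x-axis; with |WB| = 25.7, B = (-9.79, 18.8). Then |RB| = |B − R| = 7.79.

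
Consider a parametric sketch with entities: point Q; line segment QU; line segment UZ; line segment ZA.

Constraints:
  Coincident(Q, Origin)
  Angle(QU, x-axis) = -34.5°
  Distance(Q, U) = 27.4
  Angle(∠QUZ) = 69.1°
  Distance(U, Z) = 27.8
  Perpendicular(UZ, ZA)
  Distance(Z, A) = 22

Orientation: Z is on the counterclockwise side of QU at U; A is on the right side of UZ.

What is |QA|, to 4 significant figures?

50.90

Q is at the origin; QU runs at -34.5° with length 27.4, so U = 27.4·(cos -34.5°, sin -34.5°) = (22.58, -15.52). ∠QUZ = 69.1°, so UZ runs at -34.5° + (180° − 69.1°) = 76.40° from the x-axis; with |UZ| = 27.8, Z = U + 27.8·(cos 76.40°, sin 76.40°) = (29.12, 11.50). UZ is perpendicular to ZA; with |ZA| = 22.0 on the right of UZ, A = Z + 22.0·(0.9720, -0.2351) = (50.50, 6.328). Then |QA| = |A − Q| = 50.90.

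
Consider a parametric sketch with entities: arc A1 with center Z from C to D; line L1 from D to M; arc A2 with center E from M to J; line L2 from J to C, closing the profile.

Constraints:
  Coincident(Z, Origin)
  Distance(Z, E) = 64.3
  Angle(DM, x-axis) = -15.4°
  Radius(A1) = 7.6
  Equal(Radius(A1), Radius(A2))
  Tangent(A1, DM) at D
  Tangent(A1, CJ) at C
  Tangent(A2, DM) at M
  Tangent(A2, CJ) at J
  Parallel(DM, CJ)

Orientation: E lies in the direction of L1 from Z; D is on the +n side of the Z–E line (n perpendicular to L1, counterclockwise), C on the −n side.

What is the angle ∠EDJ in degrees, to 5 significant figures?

6.5592°

The slot axis is L1's direction at -15.4°, so u = (cos -15.4°, sin -15.4°) = (0.96410, -0.26556) and n = (−sin -15.4°, cos -15.4°) = (0.26556, 0.96410). Z is at the origin and E lies 64.3 along u from Z, so E = 64.3·u = (61.991, -17.075). Tangency of A1 to both parallel lines with radius 7.6 puts D and C at Z ± 7.6·n: D = (2.0182, 7.3271), C = (-2.0182, -7.3271). Equal radii place M and J the same way about E: M = E + 7.6·n = (64.010, -9.7481), J = E − 7.6·n = (59.973, -24.402). Then cos ∠EDJ = DE·DJ / (|DE||DJ|), giving 6.5592°.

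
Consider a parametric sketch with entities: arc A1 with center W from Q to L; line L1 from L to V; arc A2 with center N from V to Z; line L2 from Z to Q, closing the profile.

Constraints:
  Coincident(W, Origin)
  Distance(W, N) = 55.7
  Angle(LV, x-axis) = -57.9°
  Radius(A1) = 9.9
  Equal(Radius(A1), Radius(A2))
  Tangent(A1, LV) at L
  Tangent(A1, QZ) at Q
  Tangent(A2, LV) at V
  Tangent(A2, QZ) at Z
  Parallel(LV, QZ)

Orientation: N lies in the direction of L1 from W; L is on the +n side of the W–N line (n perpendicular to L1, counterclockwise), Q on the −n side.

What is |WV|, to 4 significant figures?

56.57

Tangency of A1 to both parallel lines with radius 9.9 puts L and Q at W ± 9.9·n: L = (8.387, 5.261), Q = (-8.387, -5.261). Equal radii place V and Z the same way about N: V = N + 9.9·n = (37.99, -41.92), Z = N − 9.9·n = (21.21, -52.45). Then |WV| = |V − W| = 56.57.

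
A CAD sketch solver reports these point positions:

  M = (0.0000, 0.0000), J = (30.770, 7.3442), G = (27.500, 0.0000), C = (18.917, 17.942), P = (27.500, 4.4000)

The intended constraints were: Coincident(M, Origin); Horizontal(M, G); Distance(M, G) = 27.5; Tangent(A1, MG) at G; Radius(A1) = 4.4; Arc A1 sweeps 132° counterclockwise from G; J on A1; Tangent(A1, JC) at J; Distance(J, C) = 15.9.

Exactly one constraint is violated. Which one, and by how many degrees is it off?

Tangent(A1, JC) at J — off by 6.20°.

M = (0.00, 0.00) ✓; M.y = 0.00, G.y = 0.00 ✓; |MG| = 27.50 ✓; ∠(PG, GM) = 90.00° ✓; |PG| = 4.400 ✓; bearing(P→J) − bearing(P→G) = 132.0° ✓; |PJ| = 4.400 ✓; ∠(PJ, JC) = 83.80° ✗; |JC| = 15.90 ✓.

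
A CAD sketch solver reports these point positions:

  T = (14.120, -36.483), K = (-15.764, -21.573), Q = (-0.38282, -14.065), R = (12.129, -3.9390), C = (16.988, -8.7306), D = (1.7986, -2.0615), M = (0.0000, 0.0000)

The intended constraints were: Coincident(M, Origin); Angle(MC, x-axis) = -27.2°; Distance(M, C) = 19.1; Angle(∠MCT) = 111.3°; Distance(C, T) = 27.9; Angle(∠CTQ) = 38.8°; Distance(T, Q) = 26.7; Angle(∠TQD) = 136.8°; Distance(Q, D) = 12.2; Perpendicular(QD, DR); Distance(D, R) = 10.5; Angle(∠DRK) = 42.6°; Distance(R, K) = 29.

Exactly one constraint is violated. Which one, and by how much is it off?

Distance(R, K) = 29 — off by 4.00.

M = (0.00, 0.00) ✓; MC at -27.20° ✓; |MC| = 19.10 ✓; ∠MCT = 111.3° ✓; |CT| = 27.90 ✓; ∠CTQ = 38.80° ✓; |TQ| = 26.70 ✓; ∠TQD = 136.8° ✓; |QD| = 12.20 ✓; ∠(QD, DR) = 90.00° ✓; |DR| = 10.50 ✓; ∠DRK = 42.60° ✓; |RK| = 33.00 ✗.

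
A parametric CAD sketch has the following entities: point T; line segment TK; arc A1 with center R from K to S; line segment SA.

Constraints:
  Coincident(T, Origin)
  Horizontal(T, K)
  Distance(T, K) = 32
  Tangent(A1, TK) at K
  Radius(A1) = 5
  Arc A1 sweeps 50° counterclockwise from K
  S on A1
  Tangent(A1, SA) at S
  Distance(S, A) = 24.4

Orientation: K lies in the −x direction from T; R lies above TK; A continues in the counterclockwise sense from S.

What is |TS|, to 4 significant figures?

28.23

T is at the origin; TK is horizontal with |TK| = 32.0 and K on the −x side, so K = (-32.00, 0.000). The tangent condition forces RK to be normal to TK, so R = K + (0, 5) = (-32.00, 5.000). On A1, K sits at bearing -90° from R; a 50° counterclockwise sweep puts S at bearing -40°, so S = R + 5.0·(cos -40°, sin -40°) = (-28.17, 1.786). Then |TS| = |S − T| = 28.23.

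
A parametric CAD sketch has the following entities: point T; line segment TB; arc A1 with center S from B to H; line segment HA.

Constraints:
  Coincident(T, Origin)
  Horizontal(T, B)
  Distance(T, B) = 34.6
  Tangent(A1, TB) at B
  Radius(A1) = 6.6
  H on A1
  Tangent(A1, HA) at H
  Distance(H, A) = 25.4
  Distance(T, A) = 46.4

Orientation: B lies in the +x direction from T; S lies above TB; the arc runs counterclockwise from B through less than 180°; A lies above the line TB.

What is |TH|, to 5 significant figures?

41.775

Checks: T.y = 0.00, B.y = 0.00 ✓; ∠(SB, BT) = 90.00° ✓; |SB| = 6.600 ✓; |SH| = 6.600 ✓; ∠(SH, HA) = 90.00° ✓; |HA| = 25.40 ✓; |TA| = 46.40 ✓.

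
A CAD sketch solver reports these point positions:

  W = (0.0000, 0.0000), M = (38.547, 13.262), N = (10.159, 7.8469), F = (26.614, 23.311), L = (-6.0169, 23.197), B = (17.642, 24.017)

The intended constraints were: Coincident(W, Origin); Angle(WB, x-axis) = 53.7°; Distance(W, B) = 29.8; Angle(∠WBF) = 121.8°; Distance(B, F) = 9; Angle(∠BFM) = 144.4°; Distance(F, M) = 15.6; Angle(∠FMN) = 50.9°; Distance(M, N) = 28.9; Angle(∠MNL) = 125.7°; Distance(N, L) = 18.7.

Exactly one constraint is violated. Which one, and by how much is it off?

Distance(N, L) = 18.7 — off by 3.60.

W = (0.00, 0.00) ✓; WB at 53.70° ✓; |WB| = 29.80 ✓; ∠WBF = 121.8° ✓; |BF| = 9.000 ✓; ∠BFM = 144.4° ✓; |FM| = 15.60 ✓; ∠FMN = 50.90° ✓; |MN| = 28.90 ✓; ∠MNL = 125.7° ✓; |NL| = 22.30 ✗.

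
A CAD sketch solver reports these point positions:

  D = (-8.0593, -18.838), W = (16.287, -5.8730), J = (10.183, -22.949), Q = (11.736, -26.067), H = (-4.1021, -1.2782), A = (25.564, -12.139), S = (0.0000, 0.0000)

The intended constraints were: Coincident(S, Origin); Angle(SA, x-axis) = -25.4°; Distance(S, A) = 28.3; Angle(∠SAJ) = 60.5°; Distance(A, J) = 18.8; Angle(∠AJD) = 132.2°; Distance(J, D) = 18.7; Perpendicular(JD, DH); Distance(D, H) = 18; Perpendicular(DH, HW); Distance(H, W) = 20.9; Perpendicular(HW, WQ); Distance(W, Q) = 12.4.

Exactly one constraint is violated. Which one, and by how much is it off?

Distance(W, Q) = 12.4 — off by 8.30.

S = (0.00, 0.00) ✓; SA at -25.40° ✓; |SA| = 28.30 ✓; ∠SAJ = 60.50° ✓; |AJ| = 18.80 ✓; ∠AJD = 132.2° ✓; |JD| = 18.70 ✓; ∠(JD, DH) = 90.00° ✓; |DH| = 18.00 ✓; ∠(DH, HW) = 90.00° ✓; |HW| = 20.90 ✓; ∠(HW, WQ) = 90.00° ✓; |WQ| = 20.70 ✗.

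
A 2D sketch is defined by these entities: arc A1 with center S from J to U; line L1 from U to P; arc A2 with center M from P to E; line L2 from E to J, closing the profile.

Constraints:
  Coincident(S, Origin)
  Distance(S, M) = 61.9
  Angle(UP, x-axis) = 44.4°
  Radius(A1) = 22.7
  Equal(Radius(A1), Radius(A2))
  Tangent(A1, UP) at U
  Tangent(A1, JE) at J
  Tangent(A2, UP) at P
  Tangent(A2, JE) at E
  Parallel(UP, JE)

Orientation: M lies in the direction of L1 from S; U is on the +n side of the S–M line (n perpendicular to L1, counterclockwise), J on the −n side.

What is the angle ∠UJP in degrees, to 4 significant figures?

53.74°

The slot axis is L1's direction at 44.4°, so u = (cos 44.4°, sin 44.4°) = (0.7145, 0.6997) and n = (−sin 44.4°, cos 44.4°) = (-0.6997, 0.7145). S is at the origin and M lies 61.9 along u from S, so M = 61.9·u = (44.23, 43.31). Tangency of A1 to both parallel lines with radius 22.7 puts U and J at S ± 22.7·n: U = (-15.88, 16.22), J = (15.88, -16.22). Equal radii place P and E the same way about M: P = M + 22.7·n = (28.34, 59.53), E = M − 22.7·n = (60.11, 27.09). Then cos ∠UJP = JU·JP / (|JU||JP|), giving 53.74°.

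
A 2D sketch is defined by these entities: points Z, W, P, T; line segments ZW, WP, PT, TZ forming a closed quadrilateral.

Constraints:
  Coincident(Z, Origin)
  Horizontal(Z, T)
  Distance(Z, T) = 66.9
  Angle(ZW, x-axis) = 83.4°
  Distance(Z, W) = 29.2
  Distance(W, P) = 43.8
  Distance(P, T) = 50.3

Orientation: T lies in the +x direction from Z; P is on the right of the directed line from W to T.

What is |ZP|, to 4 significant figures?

21.86

Checks: |WP| = 43.80 ✓; |PT| = 50.30 ✓.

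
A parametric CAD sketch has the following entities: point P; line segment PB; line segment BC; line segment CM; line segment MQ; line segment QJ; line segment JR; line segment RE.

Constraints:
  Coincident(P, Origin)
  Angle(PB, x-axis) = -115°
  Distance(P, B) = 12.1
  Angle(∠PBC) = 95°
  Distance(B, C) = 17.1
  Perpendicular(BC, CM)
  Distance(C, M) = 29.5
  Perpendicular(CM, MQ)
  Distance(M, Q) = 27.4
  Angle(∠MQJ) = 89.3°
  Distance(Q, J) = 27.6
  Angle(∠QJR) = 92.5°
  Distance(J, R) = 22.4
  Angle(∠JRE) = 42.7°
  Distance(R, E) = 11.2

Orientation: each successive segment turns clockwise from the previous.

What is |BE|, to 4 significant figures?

10.08

∠QJR = 92.5° gives JR at 161.8° from the x-axis; with |JR| = 22.4, R = (-16.38, -5.590). ∠JRE = 42.7° gives RE at 24.50° from the x-axis; with |RE| = 11.2, E = (-6.189, -0.9456). Then |BE| = |E − B| = 10.08.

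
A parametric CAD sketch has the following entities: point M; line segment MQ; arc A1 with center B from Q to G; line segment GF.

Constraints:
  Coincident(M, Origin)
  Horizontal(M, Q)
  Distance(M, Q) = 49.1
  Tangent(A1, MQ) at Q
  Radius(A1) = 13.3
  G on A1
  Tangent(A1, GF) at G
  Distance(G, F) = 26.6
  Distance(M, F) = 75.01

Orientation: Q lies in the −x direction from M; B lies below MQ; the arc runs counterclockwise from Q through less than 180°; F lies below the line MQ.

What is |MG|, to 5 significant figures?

63.602

Checks: |BG| = 13.30 ✓; ∠(BG, GF) = 90.00° ✓; |GF| = 26.60 ✓; |MF| = 75.01 ✓.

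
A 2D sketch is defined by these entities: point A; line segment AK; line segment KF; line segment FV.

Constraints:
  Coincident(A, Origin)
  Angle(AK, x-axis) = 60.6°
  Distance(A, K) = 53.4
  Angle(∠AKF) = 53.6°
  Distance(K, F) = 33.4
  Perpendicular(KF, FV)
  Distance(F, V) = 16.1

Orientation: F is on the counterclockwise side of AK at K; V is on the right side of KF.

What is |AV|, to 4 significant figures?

59.11

A is at the origin; AK runs at 60.6° with length 53.4, so K = 53.4·(cos 60.6°, sin 60.6°) = (26.21, 46.52). ∠AKF = 53.6°, so KF runs at 60.6° + (180° − 53.6°) = 187.0° from the x-axis; with |KF| = 33.4, F = K + 33.4·(cos 187.0°, sin 187.0°) = (-6.937, 42.45). The perpendicularity gives FV at right angles to KF; with |FV| = 16.1 on the right of KF, V = F + 16.1·(-0.1219, 0.9925) = (-8.899, 58.43). Then |AV| = |V − A| = 59.11.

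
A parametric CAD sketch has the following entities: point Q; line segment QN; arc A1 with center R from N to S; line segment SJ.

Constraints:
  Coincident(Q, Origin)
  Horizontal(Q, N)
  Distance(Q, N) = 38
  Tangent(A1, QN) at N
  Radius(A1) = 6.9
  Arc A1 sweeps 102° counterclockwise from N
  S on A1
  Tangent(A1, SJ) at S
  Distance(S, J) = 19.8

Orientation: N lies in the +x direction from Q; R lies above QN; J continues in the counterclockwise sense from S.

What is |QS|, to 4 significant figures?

45.52

Q is at the origin; Q and N share the same y with |QN| = 38.0 and N on the +x side, so N = (38.00, 0.000). A1 meets QN tangentially, so RN is at right angles to QN, so R = N + (0, 6.9) = (38.00, 6.900). On A1, N sits at bearing -90° from R; a 102° counterclockwise sweep puts S at bearing 12°, so S = R + 6.9·(cos 12°, sin 12°) = (44.75, 8.335). Then |QS| = |S − Q| = 45.52.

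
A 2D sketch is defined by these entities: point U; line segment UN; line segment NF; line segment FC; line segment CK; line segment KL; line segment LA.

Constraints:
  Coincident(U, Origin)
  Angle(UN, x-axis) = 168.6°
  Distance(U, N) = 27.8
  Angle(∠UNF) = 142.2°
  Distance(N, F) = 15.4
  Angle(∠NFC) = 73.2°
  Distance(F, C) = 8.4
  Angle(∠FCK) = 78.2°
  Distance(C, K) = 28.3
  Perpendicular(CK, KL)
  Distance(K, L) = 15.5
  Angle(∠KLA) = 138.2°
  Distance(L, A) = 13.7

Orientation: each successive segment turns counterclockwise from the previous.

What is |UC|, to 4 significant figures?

36.08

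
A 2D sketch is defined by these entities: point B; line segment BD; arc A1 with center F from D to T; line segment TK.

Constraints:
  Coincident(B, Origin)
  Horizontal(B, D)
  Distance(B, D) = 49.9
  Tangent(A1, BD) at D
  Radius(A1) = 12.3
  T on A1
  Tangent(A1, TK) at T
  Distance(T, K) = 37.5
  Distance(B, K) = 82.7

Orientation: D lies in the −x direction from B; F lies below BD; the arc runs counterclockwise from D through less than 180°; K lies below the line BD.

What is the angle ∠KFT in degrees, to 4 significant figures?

71.84°

Checks: ∠(FD, DB) = 90.00° ✓; |FT| = 12.30 ✓; ∠(FT, TK) = 90.00° ✓; |TK| = 37.50 ✓; |BK| = 82.70 ✓.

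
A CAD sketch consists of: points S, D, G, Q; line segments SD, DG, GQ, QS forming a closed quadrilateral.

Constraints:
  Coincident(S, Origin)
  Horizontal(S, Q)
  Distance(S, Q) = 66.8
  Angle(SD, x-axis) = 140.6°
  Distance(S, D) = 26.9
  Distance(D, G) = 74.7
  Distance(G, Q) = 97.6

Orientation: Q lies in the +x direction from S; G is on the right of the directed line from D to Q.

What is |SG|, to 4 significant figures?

58.46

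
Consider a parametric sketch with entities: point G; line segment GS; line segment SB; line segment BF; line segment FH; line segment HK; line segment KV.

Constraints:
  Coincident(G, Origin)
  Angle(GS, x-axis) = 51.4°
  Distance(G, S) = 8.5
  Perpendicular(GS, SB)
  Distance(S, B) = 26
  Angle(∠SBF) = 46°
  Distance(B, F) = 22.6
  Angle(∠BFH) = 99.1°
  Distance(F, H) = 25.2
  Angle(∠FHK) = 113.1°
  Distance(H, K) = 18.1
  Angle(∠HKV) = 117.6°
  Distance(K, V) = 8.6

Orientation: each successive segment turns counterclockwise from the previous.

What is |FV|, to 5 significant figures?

35.556

G is at the origin; GS runs at 51.4° with length 8.5, so S = (5.3030, 6.6429). GS is perpendicular to SB, so SB runs at 141.40°; with |SB| = 26.0, B = (-15.017, 22.864). ∠SBF = 46.0° gives BF at -84.600° from the x-axis; with |BF| = 22.6, F = (-12.890, 0.36409). ∠BFH = 99.1° gives FH at -3.7000° from the x-axis; with |FH| = 25.2, H = (12.258, -1.2621). ∠FHK = 113.1° gives HK at 63.200° from the x-axis; with |HK| = 18.1, K = (20.419, 14.894). ∠HKV = 117.6° gives KV at 125.60° from the x-axis; with |KV| = 8.6, V = (15.412, 21.886). Then |FV| = |V − F| = 35.556.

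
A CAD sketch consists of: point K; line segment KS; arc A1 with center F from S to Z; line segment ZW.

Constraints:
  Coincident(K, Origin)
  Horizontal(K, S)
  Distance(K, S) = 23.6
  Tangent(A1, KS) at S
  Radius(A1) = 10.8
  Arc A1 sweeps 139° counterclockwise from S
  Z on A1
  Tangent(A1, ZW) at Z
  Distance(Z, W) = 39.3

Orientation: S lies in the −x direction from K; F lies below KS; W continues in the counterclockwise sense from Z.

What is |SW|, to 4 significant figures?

50.11

K is at the origin; K and S share the same y with |KS| = 23.6 and S on the −x side, so S = (-23.60, 0.000). The tangent condition forces FS to be normal to KS, so F = S + (0, -10.8) = (-23.60, -10.80). On A1, S sits at bearing 90° from F; a 139° counterclockwise sweep puts Z at bearing 229°, so Z = F + 10.8·(cos 229°, sin 229°) = (-30.69, -18.95). Since A1 is tangent to ZW there, FZ ⟂ ZW, so ZW runs along (−sin 229°, cos 229°); with |ZW| = 39.3, W = (-1.025, -44.73). Then |SW| = |W − S| = 50.11.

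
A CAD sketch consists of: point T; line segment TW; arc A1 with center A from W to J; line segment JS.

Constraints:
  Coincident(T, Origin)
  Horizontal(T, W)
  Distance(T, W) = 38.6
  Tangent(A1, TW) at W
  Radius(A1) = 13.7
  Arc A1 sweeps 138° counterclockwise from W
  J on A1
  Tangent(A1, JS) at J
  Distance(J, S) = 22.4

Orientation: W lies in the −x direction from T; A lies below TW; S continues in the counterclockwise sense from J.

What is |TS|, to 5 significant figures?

49.793

T is at the origin; T and W share the same y with |TW| = 38.6 and W on the −x side, so W = (-38.600, 0.0000). Tangency of A1 to TW means the radius AW is perpendicular to TW, so A = W + (0, -13.7) = (-38.600, -13.700). On A1, W sits at bearing 90° from A; a 138° counterclockwise sweep puts J at bearing 228°, so J = A + 13.7·(cos 228°, sin 228°) = (-47.767, -23.881). A1 meets JS tangentially, so AJ is at right angles to JS, so JS runs along (−sin 228°, cos 228°); with |JS| = 22.4, S = (-31.121, -38.870). Then |TS| = |S − T| = 49.793.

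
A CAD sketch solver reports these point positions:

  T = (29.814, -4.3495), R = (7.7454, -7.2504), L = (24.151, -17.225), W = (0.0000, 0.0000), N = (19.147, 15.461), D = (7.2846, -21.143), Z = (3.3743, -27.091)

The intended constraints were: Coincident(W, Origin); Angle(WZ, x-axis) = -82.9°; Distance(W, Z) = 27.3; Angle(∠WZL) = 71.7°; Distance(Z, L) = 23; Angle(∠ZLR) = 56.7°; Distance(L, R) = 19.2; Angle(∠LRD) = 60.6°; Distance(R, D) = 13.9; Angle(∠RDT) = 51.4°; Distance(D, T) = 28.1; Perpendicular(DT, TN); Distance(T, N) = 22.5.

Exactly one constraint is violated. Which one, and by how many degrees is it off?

Perpendicular(DT, TN) — off by 8.40°.

W = (0.00, 0.00) ✓; WZ at -82.90° ✓; |WZ| = 27.30 ✓; ∠WZL = 71.70° ✓; |ZL| = 23.00 ✓; ∠ZLR = 56.70° ✓; |LR| = 19.20 ✓; ∠LRD = 60.60° ✓; |RD| = 13.90 ✓; ∠RDT = 51.40° ✓; |DT| = 28.10 ✓; ∠(DT, TN) = 81.60° ✗; |TN| = 22.50 ✓.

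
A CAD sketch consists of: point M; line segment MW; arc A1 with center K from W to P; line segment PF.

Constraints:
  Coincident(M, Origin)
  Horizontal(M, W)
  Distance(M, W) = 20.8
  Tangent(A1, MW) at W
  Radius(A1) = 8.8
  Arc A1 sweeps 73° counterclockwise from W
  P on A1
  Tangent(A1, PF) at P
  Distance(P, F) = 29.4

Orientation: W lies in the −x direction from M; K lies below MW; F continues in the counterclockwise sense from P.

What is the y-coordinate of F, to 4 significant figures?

-34.34

M is at the origin; M and W share the same y with |MW| = 20.8 and W on the −x side, so W = (-20.80, 0.000). The tangent condition forces KW to be normal to MW, so K = W + (0, -8.8) = (-20.80, -8.800). On A1, W sits at bearing 90° from K; a 73° counterclockwise sweep puts P at bearing 163°, so P = K + 8.8·(cos 163°, sin 163°) = (-29.22, -6.227). Since A1 is tangent to PF there, KP ⟂ PF, so PF runs along (−sin 163°, cos 163°); with |PF| = 29.4, F = (-37.81, -34.34). So F.y = -34.34.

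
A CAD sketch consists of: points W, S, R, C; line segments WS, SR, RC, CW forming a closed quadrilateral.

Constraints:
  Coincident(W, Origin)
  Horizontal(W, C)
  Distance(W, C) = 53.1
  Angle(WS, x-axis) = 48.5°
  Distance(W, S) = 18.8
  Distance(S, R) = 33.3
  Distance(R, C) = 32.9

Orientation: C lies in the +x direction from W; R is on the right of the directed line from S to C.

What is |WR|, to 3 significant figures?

30.0

Checks: |SR| = 33.30 ✓; |RC| = 32.90 ✓.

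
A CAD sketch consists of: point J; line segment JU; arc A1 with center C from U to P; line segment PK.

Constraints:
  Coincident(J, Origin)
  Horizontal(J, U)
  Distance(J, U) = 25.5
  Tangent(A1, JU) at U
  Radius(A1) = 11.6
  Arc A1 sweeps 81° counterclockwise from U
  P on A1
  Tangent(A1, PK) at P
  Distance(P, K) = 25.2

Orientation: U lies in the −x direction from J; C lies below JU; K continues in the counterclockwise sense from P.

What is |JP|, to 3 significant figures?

38.2

J is at the origin; JU is horizontal with |JU| = 25.5 and U on the −x side, so U = (-25.5, 0.00). Since A1 is tangent to JU there, CU ⟂ JU, so C = U + (0, -11.6) = (-25.5, -11.6). On A1, U sits at bearing 90° from C; an 81° counterclockwise sweep puts P at bearing 171°, so P = C + 11.6·(cos 171°, sin 171°) = (-37.0, -9.79). Then |JP| = |P − J| = 38.2.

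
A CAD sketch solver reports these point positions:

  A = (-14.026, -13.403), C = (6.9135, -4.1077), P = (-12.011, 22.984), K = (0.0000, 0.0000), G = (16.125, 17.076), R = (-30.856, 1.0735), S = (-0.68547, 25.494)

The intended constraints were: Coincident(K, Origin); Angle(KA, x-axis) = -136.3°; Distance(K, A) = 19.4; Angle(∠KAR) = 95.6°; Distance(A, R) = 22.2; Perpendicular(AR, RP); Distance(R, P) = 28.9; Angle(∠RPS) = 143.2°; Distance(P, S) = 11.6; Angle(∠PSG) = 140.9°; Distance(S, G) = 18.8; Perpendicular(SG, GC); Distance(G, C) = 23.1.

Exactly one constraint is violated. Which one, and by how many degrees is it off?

Perpendicular(SG, GC) — off by 3.10°.

K = (0.00, 0.00) ✓; KA at -136.3° ✓; |KA| = 19.40 ✓; ∠KAR = 95.60° ✓; |AR| = 22.20 ✓; ∠(AR, RP) = 90.00° ✓; |RP| = 28.90 ✓; ∠RPS = 143.2° ✓; |PS| = 11.60 ✓; ∠PSG = 140.9° ✓; |SG| = 18.80 ✓; ∠(SG, GC) = 86.90° ✗; |GC| = 23.10 ✓.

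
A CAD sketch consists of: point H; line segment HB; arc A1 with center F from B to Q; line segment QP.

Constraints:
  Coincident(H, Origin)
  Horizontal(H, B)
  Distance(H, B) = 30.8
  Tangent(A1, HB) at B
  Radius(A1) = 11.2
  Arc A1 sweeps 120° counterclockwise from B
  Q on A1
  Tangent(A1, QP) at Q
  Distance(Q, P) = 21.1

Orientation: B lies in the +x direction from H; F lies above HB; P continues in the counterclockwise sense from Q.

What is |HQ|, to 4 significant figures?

43.85

H is at the origin; H and B share the same y with |HB| = 30.8 and B on the +x side, so B = (30.80, 0.000). A1 meets HB tangentially, so FB is at right angles to HB, so F = B + (0, 11.2) = (30.80, 11.20). On A1, B sits at bearing -90° from F; a 120° counterclockwise sweep puts Q at bearing 30°, so Q = F + 11.2·(cos 30°, sin 30°) = (40.50, 16.80). Then |HQ| = |Q − H| = 43.85.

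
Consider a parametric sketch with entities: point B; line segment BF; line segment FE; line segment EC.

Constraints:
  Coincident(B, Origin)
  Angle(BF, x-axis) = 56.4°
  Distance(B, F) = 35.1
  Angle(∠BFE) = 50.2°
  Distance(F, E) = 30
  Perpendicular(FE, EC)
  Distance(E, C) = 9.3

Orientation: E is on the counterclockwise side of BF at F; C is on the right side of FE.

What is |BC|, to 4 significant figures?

37.04

B is at the origin; BF runs at 56.4° with length 35.1, so F = 35.1·(cos 56.4°, sin 56.4°) = (19.42, 29.24). ∠BFE = 50.2°, so FE runs at 56.4° + (180° − 50.2°) = 186.2° from the x-axis; with |FE| = 30.0, E = F + 30.0·(cos 186.2°, sin 186.2°) = (-10.40, 26.00). The perpendicularity gives EC at right angles to FE; with |EC| = 9.3 on the right of FE, C = E + 9.3·(-0.1080, 0.9942) = (-11.40, 35.24). Then |BC| = |C − B| = 37.04.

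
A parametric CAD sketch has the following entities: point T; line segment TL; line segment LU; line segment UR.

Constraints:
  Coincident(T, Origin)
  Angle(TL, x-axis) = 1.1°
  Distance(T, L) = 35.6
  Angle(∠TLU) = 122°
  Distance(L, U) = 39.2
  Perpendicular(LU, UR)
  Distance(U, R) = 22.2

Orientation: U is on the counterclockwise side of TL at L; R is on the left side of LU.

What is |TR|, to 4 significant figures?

58.61

T is at the origin; TL runs at 1.1° with length 35.6, so L = 35.6·(cos 1.1°, sin 1.1°) = (35.59, 0.6834). ∠TLU = 122.0°, so LU runs at 1.1° + (180° − 122.0°) = 59.10° from the x-axis; with |LU| = 39.2, U = L + 39.2·(cos 59.10°, sin 59.10°) = (55.72, 34.32). LU ⟂ UR; with |UR| = 22.2 on the left of LU, R = U + 22.2·(-0.8581, 0.5135) = (36.68, 45.72). Then |TR| = |R − T| = 58.61.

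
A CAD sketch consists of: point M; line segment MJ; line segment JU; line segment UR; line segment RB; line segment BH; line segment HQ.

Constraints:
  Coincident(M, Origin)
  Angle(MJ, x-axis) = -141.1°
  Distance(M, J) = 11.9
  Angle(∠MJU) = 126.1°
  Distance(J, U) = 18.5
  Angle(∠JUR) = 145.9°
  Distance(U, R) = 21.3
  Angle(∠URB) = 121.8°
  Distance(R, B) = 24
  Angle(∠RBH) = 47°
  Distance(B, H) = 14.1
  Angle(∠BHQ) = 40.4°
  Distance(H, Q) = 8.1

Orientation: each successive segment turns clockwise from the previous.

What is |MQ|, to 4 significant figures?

43.77

∠RBH = 47.0° gives BH at -60.30° from the x-axis; with |BH| = 14.1, H = (-26.95, 24.08). ∠BHQ = 40.4° gives HQ at 160.1° from the x-axis; with |HQ| = 8.1, Q = (-34.57, 26.84). Then |MQ| = |Q − M| = 43.77.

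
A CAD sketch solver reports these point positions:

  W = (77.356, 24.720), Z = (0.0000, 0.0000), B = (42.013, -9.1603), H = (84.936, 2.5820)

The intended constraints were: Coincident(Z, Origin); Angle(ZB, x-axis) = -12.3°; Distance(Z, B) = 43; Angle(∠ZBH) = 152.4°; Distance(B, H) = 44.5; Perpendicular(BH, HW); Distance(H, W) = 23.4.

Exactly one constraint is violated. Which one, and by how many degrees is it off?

Perpendicular(BH, HW) — off by 3.60°.

Z = (0.00, 0.00) ✓; ZB at -12.30° ✓; |ZB| = 43.00 ✓; ∠ZBH = 152.4° ✓; |BH| = 44.50 ✓; ∠(BH, HW) = 93.60° ✗; |HW| = 23.40 ✓.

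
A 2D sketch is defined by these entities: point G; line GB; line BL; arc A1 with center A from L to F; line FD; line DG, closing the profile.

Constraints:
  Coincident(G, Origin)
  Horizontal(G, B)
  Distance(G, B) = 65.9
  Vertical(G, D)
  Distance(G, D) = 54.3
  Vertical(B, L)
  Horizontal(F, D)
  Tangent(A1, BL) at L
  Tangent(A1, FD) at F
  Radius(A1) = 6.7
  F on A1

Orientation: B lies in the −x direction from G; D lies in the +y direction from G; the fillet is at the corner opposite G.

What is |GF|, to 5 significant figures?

80.331

G is at the origin; G and B share the same y with |GB| = 65.9 and B on the −x side, so B = (-65.900, 0.0000). GD is vertical with |GD| = 54.3 and D on the +y side, so D = (0.0000, 54.300). The virtual corner opposite G is at (-65.900, 54.300). Tangency of A1 to BL means the radius AL is perpendicular to BL and the tangent condition forces AF to be normal to FD, with radius 6.7, so the center A sits 6.7 in from both sides at A = (-59.200, 47.600). That places the tangent points at L = (-65.900, 47.600) on BL and F = (-59.200, 54.300) on FD. Then |GF| = |F − G| = 80.331.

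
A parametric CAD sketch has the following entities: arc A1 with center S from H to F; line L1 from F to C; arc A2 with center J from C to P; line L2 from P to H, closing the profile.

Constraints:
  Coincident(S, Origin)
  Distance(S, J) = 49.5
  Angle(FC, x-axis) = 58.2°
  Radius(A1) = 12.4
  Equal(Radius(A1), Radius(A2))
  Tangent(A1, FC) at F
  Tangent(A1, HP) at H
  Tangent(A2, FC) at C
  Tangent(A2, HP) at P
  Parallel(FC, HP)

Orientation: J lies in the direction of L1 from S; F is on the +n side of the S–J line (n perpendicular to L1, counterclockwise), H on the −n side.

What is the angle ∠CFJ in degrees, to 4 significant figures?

14.06°

Tangency of A1 to both parallel lines with radius 12.4 puts F and H at S ± 12.4·n: F = (-10.54, 6.534), H = (10.54, -6.534). Equal radii place C and P the same way about J: C = J + 12.4·n = (15.55, 48.60), P = J − 12.4·n = (36.62, 35.54). Then cos ∠CFJ = FC·FJ / (|FC||FJ|), giving 14.06°.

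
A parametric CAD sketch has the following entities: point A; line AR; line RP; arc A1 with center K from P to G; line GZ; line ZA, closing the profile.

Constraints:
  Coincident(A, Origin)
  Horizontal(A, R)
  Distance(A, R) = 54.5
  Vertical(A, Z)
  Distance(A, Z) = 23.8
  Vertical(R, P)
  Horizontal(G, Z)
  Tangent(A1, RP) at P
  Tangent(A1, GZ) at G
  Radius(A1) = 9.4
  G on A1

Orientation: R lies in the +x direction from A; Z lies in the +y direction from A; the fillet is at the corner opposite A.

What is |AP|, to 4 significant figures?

56.37

A is at the origin; AR is horizontal with |AR| = 54.5 and R on the +x side, so R = (54.50, 0.000). A and Z share the same x with |AZ| = 23.8 and Z on the +y side, so Z = (0.000, 23.80). The virtual corner opposite A is at (54.50, 23.80). The tangent condition forces KP to be normal to RP and tangency of A1 to GZ means the radius KG is perpendicular to GZ, with radius 9.4, so the center K sits 9.4 in from both sides at K = (45.10, 14.40). That places the tangent points at P = (54.50, 14.40) on RP and G = (45.10, 23.80) on GZ. Then |AP| = |P − A| = 56.37.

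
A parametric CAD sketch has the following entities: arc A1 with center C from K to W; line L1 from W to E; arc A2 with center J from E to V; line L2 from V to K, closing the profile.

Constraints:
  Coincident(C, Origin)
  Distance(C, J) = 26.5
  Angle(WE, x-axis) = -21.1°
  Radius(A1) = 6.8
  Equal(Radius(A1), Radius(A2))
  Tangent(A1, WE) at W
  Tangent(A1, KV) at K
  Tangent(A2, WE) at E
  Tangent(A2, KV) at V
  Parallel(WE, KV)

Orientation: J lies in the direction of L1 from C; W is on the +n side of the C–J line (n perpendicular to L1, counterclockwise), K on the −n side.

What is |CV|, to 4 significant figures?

27.36

The slot axis is L1's direction at -21.1°, so u = (cos -21.1°, sin -21.1°) = (0.9330, -0.3600) and n = (−sin -21.1°, cos -21.1°) = (0.3600, 0.9330). C is at the origin and J lies 26.5 along u from C, so J = 26.5·u = (24.72, -9.540). Tangency of A1 to both parallel lines with radius 6.8 puts W and K at C ± 6.8·n: W = (2.448, 6.344), K = (-2.448, -6.344). Equal radii place E and V the same way about J: E = J + 6.8·n = (27.17, -3.196), V = J − 6.8·n = (22.28, -15.88). Then |CV| = |V − C| = 27.36.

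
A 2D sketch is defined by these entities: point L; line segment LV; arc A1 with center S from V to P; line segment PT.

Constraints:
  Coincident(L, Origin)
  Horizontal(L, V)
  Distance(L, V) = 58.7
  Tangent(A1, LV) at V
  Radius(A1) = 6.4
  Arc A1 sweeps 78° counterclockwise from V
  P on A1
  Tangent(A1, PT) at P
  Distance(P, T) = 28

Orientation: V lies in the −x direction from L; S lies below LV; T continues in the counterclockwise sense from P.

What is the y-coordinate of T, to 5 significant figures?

-32.457

L is at the origin; LV is horizontal with |LV| = 58.7 and V on the −x side, so V = (-58.700, 0.0000). Tangency of A1 to LV means the radius SV is perpendicular to LV, so S = V + (0, -6.4) = (-58.700, -6.4000). On A1, V sits at bearing 90° from S; a 78° counterclockwise sweep puts P at bearing 168°, so P = S + 6.4·(cos 168°, sin 168°) = (-64.960, -5.0694). Tangency of A1 to PT means the radius SP is perpendicular to PT, so PT runs along (−sin 168°, cos 168°); with |PT| = 28.0, T = (-70.782, -32.457). So T.y = -32.457.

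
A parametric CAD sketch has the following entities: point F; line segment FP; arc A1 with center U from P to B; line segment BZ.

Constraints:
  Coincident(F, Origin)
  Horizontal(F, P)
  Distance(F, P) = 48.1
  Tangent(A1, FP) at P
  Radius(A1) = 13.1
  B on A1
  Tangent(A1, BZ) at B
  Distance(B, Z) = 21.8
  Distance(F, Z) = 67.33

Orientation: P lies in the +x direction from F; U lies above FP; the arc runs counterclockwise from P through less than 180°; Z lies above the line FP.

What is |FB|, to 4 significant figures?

62.94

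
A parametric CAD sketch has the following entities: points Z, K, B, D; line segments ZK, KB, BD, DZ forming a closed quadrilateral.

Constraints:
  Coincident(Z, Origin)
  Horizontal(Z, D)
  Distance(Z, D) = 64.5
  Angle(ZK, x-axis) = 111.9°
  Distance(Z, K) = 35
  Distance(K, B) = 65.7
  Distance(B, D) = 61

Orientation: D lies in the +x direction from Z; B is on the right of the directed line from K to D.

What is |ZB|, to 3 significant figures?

30.7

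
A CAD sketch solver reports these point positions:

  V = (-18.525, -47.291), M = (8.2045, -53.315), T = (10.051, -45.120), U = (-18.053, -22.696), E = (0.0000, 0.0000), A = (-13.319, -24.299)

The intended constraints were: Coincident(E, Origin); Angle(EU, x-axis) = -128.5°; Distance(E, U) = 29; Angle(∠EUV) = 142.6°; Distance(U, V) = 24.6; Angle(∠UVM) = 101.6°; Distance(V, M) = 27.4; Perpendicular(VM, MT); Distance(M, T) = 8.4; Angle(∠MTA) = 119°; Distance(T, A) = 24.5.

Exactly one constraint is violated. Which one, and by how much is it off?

Distance(T, A) = 24.5 — off by 6.80.

E = (0.00, 0.00) ✓; EU at -128.5° ✓; |EU| = 29.00 ✓; ∠EUV = 142.6° ✓; |UV| = 24.60 ✓; ∠UVM = 101.6° ✓; |VM| = 27.40 ✓; ∠(VM, MT) = 90.00° ✓; |MT| = 8.400 ✓; ∠MTA = 119.0° ✓; |TA| = 31.30 ✗.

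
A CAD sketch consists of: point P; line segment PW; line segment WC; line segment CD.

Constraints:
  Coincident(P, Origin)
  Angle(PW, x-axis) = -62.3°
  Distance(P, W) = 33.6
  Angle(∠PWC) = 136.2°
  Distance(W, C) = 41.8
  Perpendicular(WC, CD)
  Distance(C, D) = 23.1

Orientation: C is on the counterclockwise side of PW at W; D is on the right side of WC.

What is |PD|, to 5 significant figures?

80.695

P is at the origin; PW runs at -62.3° with length 33.6, so W = 33.6·(cos -62.3°, sin -62.3°) = (15.619, -29.749). ∠PWC = 136.2°, so WC runs at -62.3° + (180° − 136.2°) = -18.500° from the x-axis; with |WC| = 41.8, C = W + 41.8·(cos -18.500°, sin -18.500°) = (55.259, -43.013). WC ⟂ CD; with |CD| = 23.1 on the right of WC, D = C + 23.1·(-0.31730, -0.94832) = (47.929, -64.919). Then |PD| = |D − P| = 80.695.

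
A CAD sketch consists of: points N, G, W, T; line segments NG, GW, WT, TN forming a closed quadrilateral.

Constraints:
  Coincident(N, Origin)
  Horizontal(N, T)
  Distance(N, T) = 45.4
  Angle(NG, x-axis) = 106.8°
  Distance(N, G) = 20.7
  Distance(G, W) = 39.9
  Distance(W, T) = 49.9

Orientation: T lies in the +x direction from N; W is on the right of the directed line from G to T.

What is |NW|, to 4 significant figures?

19.70

Checks: |GW| = 39.90 ✓; |WT| = 49.90 ✓.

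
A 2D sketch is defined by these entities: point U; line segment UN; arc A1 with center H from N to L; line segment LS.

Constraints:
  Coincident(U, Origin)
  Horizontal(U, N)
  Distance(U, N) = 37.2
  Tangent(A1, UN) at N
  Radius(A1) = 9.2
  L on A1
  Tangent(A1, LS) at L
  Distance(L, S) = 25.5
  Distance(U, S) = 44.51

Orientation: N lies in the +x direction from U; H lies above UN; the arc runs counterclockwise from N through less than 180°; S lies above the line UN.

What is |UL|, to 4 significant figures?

46.77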